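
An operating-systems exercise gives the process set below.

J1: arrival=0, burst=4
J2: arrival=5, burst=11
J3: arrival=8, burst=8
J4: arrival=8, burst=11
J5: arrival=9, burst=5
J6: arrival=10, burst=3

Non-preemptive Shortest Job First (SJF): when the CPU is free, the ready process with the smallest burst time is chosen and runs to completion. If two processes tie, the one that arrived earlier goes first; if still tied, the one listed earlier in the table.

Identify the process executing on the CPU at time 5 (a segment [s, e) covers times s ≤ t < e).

J2

Schedule: | J1 0-4 | idle 4-5 | J2 5-16 | J6 16-19 | J5 19-24 | J3 24-32 | J4 32-43 |
Completion: J1=4  J2=16  J3=32  J4=43  J5=24  J6=19
Turnaround (C−A): J1=4  J2=11  J3=24  J4=35  J5=15  J6=9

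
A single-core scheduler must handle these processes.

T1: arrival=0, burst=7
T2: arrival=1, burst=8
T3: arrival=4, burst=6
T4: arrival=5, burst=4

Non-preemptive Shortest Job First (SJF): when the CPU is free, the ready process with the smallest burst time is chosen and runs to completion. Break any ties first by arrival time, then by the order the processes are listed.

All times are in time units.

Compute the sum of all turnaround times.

50

Schedule: | T1 0-7 | T4 7-11 | T3 11-17 | T2 17-25 |
Completion: T1=7  T2=25  T3=17  T4=11
Turnaround (C−A): T1=7  T2=24  T3=13  T4=6
Turnaround = completion − arrival: T1=7, T2=24, T3=13, T4=6
Total turnaround = 7 + 24 + 13 + 6 = 50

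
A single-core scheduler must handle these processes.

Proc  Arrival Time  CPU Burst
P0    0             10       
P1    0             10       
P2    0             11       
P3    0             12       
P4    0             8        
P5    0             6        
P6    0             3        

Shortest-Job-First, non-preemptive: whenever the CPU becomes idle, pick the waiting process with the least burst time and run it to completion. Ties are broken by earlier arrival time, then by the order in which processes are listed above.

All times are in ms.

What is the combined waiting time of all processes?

Gantt: | P6 0-3 | P5 3-9 | P4 9-17 | P0 17-27 | P1 27-37 | P2 37-48 | P3 48-60 |
Completion: P0=27  P1=37  P2=48  P3=60  P4=17  P5=9  P6=3
Turnaround (C−A): P0=27  P1=37  P2=48  P3=60  P4=17  P5=9  P6=3
Waiting = turnaround − burst: P0=17, P1=27, P2=37, P3=48, P4=9, P5=3, P6=0
Total waiting = 17 + 27 + 37 + 48 + 9 + 3 + 0 = 141

141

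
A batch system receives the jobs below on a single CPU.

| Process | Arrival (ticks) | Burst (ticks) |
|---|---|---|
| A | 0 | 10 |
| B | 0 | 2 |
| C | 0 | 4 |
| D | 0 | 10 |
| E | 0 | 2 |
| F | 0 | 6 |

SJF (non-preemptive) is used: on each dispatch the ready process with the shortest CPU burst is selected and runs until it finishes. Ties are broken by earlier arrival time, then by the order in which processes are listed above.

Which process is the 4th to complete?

Timeline: | B 0-2 | E 2-4 | C 4-8 | F 8-14 | A 14-24 | D 24-34 |
Completion: A=24  B=2  C=8  D=34  E=4  F=14
Turnaround (C−A): A=24  B=2  C=8  D=34  E=4  F=14
Finish order: B → E → C → F → A → D

F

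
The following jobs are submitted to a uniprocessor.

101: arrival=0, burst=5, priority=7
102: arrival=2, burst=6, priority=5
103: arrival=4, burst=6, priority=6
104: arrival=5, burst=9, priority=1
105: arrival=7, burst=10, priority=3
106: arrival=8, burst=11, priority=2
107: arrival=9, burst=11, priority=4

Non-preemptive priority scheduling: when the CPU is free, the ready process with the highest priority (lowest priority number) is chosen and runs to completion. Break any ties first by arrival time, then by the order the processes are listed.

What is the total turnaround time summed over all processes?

Timeline: | 101 0-5 | 104 5-14 | 106 14-25 | 105 25-35 | 107 35-46 | 102 46-52 | 103 52-58 |
Completion: 101=5  102=52  103=58  104=14  105=35  106=25  107=46
Turnaround = completion − arrival: 101=5, 102=50, 103=54, 104=9, 105=28, 106=17, 107=37
Total turnaround = 5 + 50 + 54 + 9 + 28 + 17 + 37 = 200

200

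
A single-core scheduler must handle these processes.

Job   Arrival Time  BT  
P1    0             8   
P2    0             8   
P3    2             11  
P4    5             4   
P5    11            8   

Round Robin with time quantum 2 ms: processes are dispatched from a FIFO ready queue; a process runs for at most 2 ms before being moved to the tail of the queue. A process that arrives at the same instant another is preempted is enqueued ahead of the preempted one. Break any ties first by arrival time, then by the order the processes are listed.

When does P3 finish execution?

39

Timeline: | P1 0-2 | P2 2-4 | P3 4-6 | P1 6-8 | P2 8-10 | P4 10-12 | P3 12-14 | P1 14-16 | P2 16-18 | P5 18-20 | P4 20-22 | P3 22-24 | P1 24-26 | P2 26-28 | P5 28-30 | P3 30-32 | P5 32-34 | P3 34-36 | P5 36-38 | P3 38-39 |
Completion: P1=26  P2=28  P3=39  P4=22  P5=38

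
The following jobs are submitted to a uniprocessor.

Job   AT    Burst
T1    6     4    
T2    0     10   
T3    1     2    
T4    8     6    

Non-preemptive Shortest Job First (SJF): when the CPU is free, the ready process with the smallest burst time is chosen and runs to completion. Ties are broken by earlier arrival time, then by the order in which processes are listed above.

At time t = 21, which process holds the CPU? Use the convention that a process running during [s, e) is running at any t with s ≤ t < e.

T4

Gantt: | T2 0-10 | T3 10-12 | T1 12-16 | T4 16-22 |
Completion: T1=16  T2=10  T3=12  T4=22
Turnaround (C−A): T1=10  T2=10  T3=11  T4=14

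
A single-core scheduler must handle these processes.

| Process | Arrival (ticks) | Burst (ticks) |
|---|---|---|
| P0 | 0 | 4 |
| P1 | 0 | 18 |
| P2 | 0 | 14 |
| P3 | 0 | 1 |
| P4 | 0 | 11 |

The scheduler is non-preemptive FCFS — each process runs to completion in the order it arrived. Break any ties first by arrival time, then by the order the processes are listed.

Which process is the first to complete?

P0

Gantt: | P0 0-4 | P1 4-22 | P2 22-36 | P3 36-37 | P4 37-48 |
Completion: P0=4  P1=22  P2=36  P3=37  P4=48
Turnaround (C−A): P0=4  P1=22  P2=36  P3=37  P4=48
Finish order: P0 → P1 → P2 → P3 → P4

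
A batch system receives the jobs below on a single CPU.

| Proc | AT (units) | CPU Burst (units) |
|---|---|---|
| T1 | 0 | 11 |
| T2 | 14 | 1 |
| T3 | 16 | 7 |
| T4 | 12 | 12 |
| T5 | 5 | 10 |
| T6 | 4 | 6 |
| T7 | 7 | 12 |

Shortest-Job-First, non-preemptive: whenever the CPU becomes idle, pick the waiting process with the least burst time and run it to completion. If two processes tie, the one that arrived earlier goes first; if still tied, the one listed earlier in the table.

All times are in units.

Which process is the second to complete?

Schedule: | T1 0-11 | T6 11-17 | T2 17-18 | T3 18-25 | T5 25-35 | T7 35-47 | T4 47-59 |
Completion: T1=11  T2=18  T3=25  T4=59  T5=35  T6=17  T7=47
Finish order: T1 → T6 → T2 → T3 → T5 → T7 → T4

T6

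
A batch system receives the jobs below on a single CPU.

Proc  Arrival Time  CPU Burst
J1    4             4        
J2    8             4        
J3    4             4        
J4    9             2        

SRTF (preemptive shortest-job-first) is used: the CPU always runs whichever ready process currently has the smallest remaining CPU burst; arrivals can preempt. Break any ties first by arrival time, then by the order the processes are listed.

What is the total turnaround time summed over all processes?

Timeline: | idle 0-4 | J1 4-8 | J3 8-9 | J4 9-11 | J3 11-14 | J2 14-18 |
Completion: J1=8  J2=18  J3=14  J4=11
Turnaround = completion − arrival: J1=4, J2=10, J3=10, J4=2
Total turnaround = 4 + 10 + 10 + 2 = 26

26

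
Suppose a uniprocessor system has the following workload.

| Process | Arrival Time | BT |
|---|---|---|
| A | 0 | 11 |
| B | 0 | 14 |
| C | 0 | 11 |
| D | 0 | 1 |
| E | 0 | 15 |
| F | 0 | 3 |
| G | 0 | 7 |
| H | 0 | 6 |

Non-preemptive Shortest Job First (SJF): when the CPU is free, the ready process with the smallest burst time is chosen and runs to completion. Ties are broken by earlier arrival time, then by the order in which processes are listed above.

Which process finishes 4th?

Timeline: | D 0-1 | F 1-4 | H 4-10 | G 10-17 | A 17-28 | C 28-39 | B 39-53 | E 53-68 |
Completion: A=28  B=53  C=39  D=1  E=68  F=4  G=17  H=10
Finish order: D → F → H → G → A → C → B → E

G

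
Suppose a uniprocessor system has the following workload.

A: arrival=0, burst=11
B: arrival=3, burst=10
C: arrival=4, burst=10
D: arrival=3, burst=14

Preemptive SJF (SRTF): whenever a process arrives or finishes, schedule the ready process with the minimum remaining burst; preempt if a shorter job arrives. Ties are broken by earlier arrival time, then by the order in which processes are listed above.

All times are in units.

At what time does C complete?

Timeline: | A 0-11 | B 11-21 | C 21-31 | D 31-45 |
Completion: A=11  B=21  C=31  D=45
Turnaround (C−A): A=11  B=18  C=27  D=42

31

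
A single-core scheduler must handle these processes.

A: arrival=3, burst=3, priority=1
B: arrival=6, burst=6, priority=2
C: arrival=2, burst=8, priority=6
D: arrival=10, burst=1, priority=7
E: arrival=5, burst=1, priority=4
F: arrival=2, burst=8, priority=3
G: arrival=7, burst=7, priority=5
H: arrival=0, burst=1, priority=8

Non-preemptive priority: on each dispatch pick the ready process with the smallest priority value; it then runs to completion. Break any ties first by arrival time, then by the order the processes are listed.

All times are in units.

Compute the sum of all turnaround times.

126

Schedule: | H 0-1 | idle 1-2 | F 2-10 | A 10-13 | B 13-19 | E 19-20 | G 20-27 | C 27-35 | D 35-36 |
Completion: A=13  B=19  C=35  D=36  E=20  F=10  G=27  H=1
Turnaround (C−A): A=10  B=13  C=33  D=26  E=15  F=8  G=20  H=1
Turnaround = completion − arrival: A=10, B=13, C=33, D=26, E=15, F=8, G=20, H=1
Total turnaround = 10 + 13 + 33 + 26 + 15 + 8 + 20 + 1 = 126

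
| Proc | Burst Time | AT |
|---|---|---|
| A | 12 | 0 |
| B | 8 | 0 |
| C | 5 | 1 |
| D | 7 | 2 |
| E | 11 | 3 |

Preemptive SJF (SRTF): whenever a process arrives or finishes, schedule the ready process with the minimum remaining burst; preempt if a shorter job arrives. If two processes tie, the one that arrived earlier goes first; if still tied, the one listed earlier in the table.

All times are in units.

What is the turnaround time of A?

Timeline: | B 0-1 | C 1-6 | B 6-13 | D 13-20 | E 20-31 | A 31-43 |
Completion: A=43  B=13  C=6  D=20  E=31
Turnaround (C−A): A=43  B=13  C=5  D=18  E=28
Turnaround(A) = completion − arrival = 43 − 0 = 43

43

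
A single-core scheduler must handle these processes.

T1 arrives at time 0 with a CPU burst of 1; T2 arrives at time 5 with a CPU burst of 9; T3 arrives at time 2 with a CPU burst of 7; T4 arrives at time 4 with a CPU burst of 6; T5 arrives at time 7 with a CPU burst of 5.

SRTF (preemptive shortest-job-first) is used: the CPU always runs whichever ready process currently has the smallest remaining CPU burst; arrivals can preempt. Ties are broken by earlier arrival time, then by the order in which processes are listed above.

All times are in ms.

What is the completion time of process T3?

9

Gantt: | T1 0-1 | idle 1-2 | T3 2-9 | T5 9-14 | T4 14-20 | T2 20-29 |
Completion: T1=1  T2=29  T3=9  T4=20  T5=14
Turnaround (C−A): T1=1  T2=24  T3=7  T4=16  T5=7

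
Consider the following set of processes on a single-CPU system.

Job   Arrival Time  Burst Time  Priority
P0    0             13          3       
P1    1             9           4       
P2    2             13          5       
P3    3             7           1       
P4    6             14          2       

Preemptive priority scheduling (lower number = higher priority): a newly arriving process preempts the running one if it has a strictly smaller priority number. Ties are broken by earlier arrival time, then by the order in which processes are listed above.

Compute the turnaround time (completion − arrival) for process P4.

Schedule: | P0 0-3 | P3 3-10 | P4 10-24 | P0 24-34 | P1 34-43 | P2 43-56 |
Completion: P0=34  P1=43  P2=56  P3=10  P4=24
Turnaround(P4) = completion − arrival = 24 − 6 = 18

18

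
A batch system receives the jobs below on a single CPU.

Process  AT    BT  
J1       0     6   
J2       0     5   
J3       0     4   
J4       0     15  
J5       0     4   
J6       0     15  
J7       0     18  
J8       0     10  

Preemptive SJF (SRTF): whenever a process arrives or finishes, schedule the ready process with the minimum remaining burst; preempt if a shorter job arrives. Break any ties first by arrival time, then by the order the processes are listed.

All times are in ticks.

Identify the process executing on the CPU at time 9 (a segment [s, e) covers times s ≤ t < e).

Timeline: | J3 0-4 | J5 4-8 | J2 8-13 | J1 13-19 | J8 19-29 | J4 29-44 | J6 44-59 | J7 59-77 |
Completion: J1=19  J2=13  J3=4  J4=44  J5=8  J6=59  J7=77  J8=29

J2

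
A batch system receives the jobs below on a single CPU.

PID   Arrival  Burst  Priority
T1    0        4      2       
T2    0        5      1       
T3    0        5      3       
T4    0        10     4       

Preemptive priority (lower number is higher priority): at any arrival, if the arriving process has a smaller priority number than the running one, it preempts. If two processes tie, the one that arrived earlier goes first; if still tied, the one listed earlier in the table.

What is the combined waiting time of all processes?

Gantt: | T2 0-5 | T1 5-9 | T3 9-14 | T4 14-24 |
Completion: T1=9  T2=5  T3=14  T4=24
Turnaround (C−A): T1=9  T2=5  T3=14  T4=24
Waiting = turnaround − burst: T1=5, T2=0, T3=9, T4=14
Total waiting = 5 + 0 + 9 + 14 = 28

28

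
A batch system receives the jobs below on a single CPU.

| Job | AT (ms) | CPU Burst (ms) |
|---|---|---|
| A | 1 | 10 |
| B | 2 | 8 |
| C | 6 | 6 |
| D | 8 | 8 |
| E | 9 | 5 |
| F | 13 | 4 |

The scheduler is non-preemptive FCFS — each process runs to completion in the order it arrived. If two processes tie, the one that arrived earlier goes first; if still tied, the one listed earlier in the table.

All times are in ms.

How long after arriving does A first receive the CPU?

0

Timeline: | idle 0-1 | A 1-11 | B 11-19 | C 19-25 | D 25-33 | E 33-38 | F 38-42 |
Completion: A=11  B=19  C=25  D=33  E=38  F=42
Response(A) = first start − arrival = 1 − 1 = 0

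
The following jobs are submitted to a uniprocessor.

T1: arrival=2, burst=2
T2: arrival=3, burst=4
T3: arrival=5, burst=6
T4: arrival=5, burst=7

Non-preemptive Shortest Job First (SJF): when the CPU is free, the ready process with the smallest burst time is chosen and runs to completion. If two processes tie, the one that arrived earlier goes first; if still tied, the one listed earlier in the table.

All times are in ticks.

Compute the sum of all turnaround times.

32

Timeline: | idle 0-2 | T1 2-4 | T2 4-8 | T3 8-14 | T4 14-21 |
Completion: T1=4  T2=8  T3=14  T4=21
Turnaround = completion − arrival: T1=2, T2=5, T3=9, T4=16
Total turnaround = 2 + 5 + 9 + 16 = 32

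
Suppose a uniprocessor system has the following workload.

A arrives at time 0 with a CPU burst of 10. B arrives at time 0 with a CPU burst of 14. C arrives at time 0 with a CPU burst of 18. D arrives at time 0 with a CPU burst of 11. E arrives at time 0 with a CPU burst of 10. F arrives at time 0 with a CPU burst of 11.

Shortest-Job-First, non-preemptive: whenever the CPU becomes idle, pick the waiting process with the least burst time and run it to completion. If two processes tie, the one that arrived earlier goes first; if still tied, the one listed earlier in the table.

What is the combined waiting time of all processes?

159

Gantt: | A 0-10 | E 10-20 | D 20-31 | F 31-42 | B 42-56 | C 56-74 |
Completion: A=10  B=56  C=74  D=31  E=20  F=42
Waiting = turnaround − burst: A=0, B=42, C=56, D=20, E=10, F=31
Total waiting = 0 + 42 + 56 + 20 + 10 + 31 = 159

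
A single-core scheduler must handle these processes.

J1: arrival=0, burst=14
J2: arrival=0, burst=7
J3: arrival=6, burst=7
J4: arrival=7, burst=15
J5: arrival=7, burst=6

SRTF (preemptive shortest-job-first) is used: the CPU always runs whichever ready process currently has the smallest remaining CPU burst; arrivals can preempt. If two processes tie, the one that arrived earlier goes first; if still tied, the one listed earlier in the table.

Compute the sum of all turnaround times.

Schedule: | J2 0-7 | J5 7-13 | J3 13-20 | J1 20-34 | J4 34-49 |
Completion: J1=34  J2=7  J3=20  J4=49  J5=13
Turnaround = completion − arrival: J1=34, J2=7, J3=14, J4=42, J5=6
Total turnaround = 34 + 7 + 14 + 42 + 6 = 103

103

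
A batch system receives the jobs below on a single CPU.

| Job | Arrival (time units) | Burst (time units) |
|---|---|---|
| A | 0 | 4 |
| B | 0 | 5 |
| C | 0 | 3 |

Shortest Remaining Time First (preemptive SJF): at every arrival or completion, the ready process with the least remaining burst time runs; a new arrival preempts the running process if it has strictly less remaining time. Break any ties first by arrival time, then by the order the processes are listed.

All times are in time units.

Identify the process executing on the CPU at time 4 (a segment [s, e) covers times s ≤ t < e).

Schedule: | C 0-3 | A 3-7 | B 7-12 |
Completion: A=7  B=12  C=3

A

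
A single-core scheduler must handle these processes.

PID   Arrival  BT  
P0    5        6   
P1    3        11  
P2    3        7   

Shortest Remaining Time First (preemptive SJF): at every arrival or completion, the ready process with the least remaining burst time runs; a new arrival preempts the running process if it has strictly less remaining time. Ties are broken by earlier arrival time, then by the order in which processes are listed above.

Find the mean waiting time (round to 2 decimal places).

6.00

Schedule: | idle 0-3 | P2 3-10 | P0 10-16 | P1 16-27 |
Completion: P0=16  P1=27  P2=10
Turnaround (C−A): P0=11  P1=24  P2=7
Waiting times: P0=5, P1=13, P2=0
Average waiting = (5+13+0) / 3 = 18/3 = 6.00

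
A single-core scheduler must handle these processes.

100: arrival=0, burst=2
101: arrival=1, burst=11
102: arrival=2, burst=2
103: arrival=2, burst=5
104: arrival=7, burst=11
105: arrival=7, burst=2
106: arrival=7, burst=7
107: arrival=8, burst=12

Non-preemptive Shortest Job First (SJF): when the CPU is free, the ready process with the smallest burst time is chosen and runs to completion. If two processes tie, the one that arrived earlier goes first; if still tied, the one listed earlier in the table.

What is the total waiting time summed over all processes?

79

Timeline: | 100 0-2 | 102 2-4 | 103 4-9 | 105 9-11 | 106 11-18 | 101 18-29 | 104 29-40 | 107 40-52 |
Completion: 100=2  101=29  102=4  103=9  104=40  105=11  106=18  107=52
Waiting = turnaround − burst: 100=0, 101=17, 102=0, 103=2, 104=22, 105=2, 106=4, 107=32
Total waiting = 0 + 17 + 0 + 2 + 22 + 2 + 4 + 32 = 79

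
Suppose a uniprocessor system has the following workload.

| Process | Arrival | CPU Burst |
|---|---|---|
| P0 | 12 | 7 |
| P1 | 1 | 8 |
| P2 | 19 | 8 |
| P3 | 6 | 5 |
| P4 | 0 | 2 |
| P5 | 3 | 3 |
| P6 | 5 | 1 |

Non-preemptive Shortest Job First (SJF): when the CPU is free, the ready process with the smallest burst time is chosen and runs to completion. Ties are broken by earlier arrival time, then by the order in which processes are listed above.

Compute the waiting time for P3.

Gantt: | P4 0-2 | P1 2-10 | P6 10-11 | P5 11-14 | P3 14-19 | P0 19-26 | P2 26-34 |
Completion: P0=26  P1=10  P2=34  P3=19  P4=2  P5=14  P6=11
Turnaround (C−A): P0=14  P1=9  P2=15  P3=13  P4=2  P5=11  P6=6
Waiting(P3) = turnaround − burst = 13 − 5 = 8

8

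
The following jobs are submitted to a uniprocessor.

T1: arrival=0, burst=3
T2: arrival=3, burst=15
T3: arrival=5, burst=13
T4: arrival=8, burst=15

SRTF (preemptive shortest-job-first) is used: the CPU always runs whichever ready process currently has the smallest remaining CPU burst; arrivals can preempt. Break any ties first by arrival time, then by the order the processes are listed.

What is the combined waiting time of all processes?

36

Gantt: | T1 0-3 | T2 3-18 | T3 18-31 | T4 31-46 |
Completion: T1=3  T2=18  T3=31  T4=46
Turnaround (C−A): T1=3  T2=15  T3=26  T4=38
Waiting = turnaround − burst: T1=0, T2=0, T3=13, T4=23
Total waiting = 0 + 0 + 13 + 23 = 36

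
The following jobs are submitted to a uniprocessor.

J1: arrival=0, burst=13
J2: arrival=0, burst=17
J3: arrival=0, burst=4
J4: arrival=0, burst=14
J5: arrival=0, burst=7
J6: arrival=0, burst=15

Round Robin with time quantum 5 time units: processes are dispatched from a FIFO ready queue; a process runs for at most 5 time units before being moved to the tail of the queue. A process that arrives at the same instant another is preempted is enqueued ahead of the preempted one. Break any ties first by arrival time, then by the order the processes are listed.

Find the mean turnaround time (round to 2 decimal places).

Schedule: | J1 0-5 | J2 5-10 | J3 10-14 | J4 14-19 | J5 19-24 | J6 24-29 | J1 29-34 | J2 34-39 | J4 39-44 | J5 44-46 | J6 46-51 | J1 51-54 | J2 54-59 | J4 59-63 | J6 63-68 | J2 68-70 |
Completion: J1=54  J2=70  J3=14  J4=63  J5=46  J6=68
Turnaround (C−A): J1=54  J2=70  J3=14  J4=63  J5=46  J6=68
Turnaround times: J1=54, J2=70, J3=14, J4=63, J5=46, J6=68
Average turnaround = (54+70+14+63+46+68) / 6 = 315/6 = 52.50

52.50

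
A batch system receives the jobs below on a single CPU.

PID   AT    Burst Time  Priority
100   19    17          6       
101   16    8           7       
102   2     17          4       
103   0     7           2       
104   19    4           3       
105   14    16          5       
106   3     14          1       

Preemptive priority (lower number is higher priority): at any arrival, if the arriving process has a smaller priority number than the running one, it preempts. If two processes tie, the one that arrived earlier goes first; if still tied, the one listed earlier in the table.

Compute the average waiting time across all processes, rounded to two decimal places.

23.57

Gantt: | 103 0-3 | 106 3-17 | 103 17-21 | 104 21-25 | 102 25-42 | 105 42-58 | 100 58-75 | 101 75-83 |
Completion: 100=75  101=83  102=42  103=21  104=25  105=58  106=17
Waiting times: 100=39, 101=59, 102=23, 103=14, 104=2, 105=28, 106=0
Average waiting = (39+59+23+14+2+28+0) / 7 = 165/7 = 23.57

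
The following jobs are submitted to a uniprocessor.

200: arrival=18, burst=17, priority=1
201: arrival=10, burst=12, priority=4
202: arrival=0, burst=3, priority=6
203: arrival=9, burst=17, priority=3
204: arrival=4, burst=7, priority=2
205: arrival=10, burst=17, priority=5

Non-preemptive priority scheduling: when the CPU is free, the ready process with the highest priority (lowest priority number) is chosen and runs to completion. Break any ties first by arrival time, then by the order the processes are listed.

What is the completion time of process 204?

11

Timeline: | 202 0-3 | idle 3-4 | 204 4-11 | 203 11-28 | 200 28-45 | 201 45-57 | 205 57-74 |
Completion: 200=45  201=57  202=3  203=28  204=11  205=74
Turnaround (C−A): 200=27  201=47  202=3  203=19  204=7  205=64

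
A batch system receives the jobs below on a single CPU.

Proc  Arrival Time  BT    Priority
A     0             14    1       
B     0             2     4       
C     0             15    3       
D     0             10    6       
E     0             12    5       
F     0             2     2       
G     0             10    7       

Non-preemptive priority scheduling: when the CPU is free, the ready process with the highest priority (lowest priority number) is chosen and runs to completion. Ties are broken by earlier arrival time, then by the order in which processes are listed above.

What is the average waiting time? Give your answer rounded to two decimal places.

27.71

Schedule: | A 0-14 | F 14-16 | C 16-31 | B 31-33 | E 33-45 | D 45-55 | G 55-65 |
Completion: A=14  B=33  C=31  D=55  E=45  F=16  G=65
Waiting times: A=0, B=31, C=16, D=45, E=33, F=14, G=55
Average waiting = (0+31+16+45+33+14+55) / 7 = 194/7 = 27.71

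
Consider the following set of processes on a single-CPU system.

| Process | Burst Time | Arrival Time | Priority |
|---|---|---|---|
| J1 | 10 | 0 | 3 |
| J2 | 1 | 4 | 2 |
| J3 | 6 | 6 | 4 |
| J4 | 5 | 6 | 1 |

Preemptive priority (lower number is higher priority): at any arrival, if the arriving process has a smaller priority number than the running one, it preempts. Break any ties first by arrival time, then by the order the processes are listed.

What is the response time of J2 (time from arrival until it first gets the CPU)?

0

Gantt: | J1 0-4 | J2 4-5 | J1 5-6 | J4 6-11 | J1 11-16 | J3 16-22 |
Completion: J1=16  J2=5  J3=22  J4=11
Turnaround (C−A): J1=16  J2=1  J3=16  J4=5
Response(J2) = first start − arrival = 4 − 4 = 0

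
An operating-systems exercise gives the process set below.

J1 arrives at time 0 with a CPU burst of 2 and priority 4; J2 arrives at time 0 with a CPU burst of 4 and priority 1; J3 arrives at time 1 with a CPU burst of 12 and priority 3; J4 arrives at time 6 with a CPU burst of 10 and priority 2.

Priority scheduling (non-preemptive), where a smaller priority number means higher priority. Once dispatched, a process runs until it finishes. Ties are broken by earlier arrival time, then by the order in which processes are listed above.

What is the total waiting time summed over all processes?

39

Schedule: | J2 0-4 | J3 4-16 | J4 16-26 | J1 26-28 |
Completion: J1=28  J2=4  J3=16  J4=26
Waiting = turnaround − burst: J1=26, J2=0, J3=3, J4=10
Total waiting = 26 + 0 + 3 + 10 = 39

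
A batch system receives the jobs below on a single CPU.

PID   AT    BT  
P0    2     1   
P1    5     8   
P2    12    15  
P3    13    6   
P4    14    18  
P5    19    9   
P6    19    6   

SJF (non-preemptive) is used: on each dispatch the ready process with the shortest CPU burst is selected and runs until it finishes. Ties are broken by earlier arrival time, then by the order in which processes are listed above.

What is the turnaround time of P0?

Timeline: | idle 0-2 | P0 2-3 | idle 3-5 | P1 5-13 | P3 13-19 | P6 19-25 | P5 25-34 | P2 34-49 | P4 49-67 |
Completion: P0=3  P1=13  P2=49  P3=19  P4=67  P5=34  P6=25
Turnaround(P0) = completion − arrival = 3 − 2 = 1

1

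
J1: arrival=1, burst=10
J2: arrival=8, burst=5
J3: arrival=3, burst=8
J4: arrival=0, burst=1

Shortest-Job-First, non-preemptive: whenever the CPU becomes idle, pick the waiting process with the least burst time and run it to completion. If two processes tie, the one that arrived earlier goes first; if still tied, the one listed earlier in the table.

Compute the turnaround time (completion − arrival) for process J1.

Gantt: | J4 0-1 | J1 1-11 | J2 11-16 | J3 16-24 |
Completion: J1=11  J2=16  J3=24  J4=1
Turnaround (C−A): J1=10  J2=8  J3=21  J4=1
Turnaround(J1) = completion − arrival = 11 − 1 = 10

10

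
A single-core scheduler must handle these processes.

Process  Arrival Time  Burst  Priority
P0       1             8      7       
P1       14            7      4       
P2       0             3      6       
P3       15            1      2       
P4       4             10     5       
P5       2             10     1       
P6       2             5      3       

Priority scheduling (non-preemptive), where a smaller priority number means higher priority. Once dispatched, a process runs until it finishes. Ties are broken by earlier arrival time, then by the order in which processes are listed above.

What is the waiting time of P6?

Gantt: | P2 0-3 | P5 3-13 | P6 13-18 | P3 18-19 | P1 19-26 | P4 26-36 | P0 36-44 |
Completion: P0=44  P1=26  P2=3  P3=19  P4=36  P5=13  P6=18
Turnaround (C−A): P0=43  P1=12  P2=3  P3=4  P4=32  P5=11  P6=16
Waiting(P6) = turnaround − burst = 16 − 5 = 11

11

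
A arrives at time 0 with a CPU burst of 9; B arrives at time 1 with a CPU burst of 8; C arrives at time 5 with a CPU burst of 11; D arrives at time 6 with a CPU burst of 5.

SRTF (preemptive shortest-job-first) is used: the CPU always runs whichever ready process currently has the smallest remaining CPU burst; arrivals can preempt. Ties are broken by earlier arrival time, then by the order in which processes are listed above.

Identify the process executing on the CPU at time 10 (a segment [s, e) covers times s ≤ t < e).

Timeline: | A 0-9 | D 9-14 | B 14-22 | C 22-33 |
Completion: A=9  B=22  C=33  D=14
Turnaround (C−A): A=9  B=21  C=28  D=8

D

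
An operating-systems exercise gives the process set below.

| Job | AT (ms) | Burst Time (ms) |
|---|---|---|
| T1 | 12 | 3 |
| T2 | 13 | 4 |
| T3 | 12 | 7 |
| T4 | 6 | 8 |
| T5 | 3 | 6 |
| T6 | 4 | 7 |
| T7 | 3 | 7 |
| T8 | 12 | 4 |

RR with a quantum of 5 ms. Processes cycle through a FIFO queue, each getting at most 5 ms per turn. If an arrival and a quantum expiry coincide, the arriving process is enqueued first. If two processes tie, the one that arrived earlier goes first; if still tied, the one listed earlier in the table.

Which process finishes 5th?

T7

Timeline: | idle 0-3 | T5 3-8 | T7 8-13 | T6 13-18 | T4 18-23 | T5 23-24 | T1 24-27 | T3 27-32 | T8 32-36 | T2 36-40 | T7 40-42 | T6 42-44 | T4 44-47 | T3 47-49 |
Completion: T1=27  T2=40  T3=49  T4=47  T5=24  T6=44  T7=42  T8=36
Finish order: T5 → T1 → T8 → T2 → T7 → T6 → T4 → T3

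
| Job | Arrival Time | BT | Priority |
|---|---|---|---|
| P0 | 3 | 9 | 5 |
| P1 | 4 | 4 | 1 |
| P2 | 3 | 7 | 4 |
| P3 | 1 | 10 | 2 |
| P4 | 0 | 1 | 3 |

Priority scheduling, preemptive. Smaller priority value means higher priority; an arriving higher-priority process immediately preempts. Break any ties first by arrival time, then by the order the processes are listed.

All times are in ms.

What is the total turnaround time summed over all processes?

Gantt: | P4 0-1 | P3 1-4 | P1 4-8 | P3 8-15 | P2 15-22 | P0 22-31 |
Completion: P0=31  P1=8  P2=22  P3=15  P4=1
Turnaround (C−A): P0=28  P1=4  P2=19  P3=14  P4=1
Turnaround = completion − arrival: P0=28, P1=4, P2=19, P3=14, P4=1
Total turnaround = 28 + 4 + 19 + 14 + 1 = 66

66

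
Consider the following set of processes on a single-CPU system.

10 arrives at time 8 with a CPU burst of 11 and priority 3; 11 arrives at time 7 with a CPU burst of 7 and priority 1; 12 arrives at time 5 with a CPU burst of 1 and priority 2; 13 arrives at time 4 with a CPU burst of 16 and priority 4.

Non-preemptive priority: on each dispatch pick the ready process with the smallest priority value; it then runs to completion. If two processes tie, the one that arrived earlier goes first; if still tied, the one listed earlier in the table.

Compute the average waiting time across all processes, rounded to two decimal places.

Gantt: | idle 0-4 | 13 4-20 | 11 20-27 | 12 27-28 | 10 28-39 |
Completion: 10=39  11=27  12=28  13=20
Turnaround (C−A): 10=31  11=20  12=23  13=16
Waiting times: 10=20, 11=13, 12=22, 13=0
Average waiting = (20+13+22+0) / 4 = 55/4 = 13.75

13.75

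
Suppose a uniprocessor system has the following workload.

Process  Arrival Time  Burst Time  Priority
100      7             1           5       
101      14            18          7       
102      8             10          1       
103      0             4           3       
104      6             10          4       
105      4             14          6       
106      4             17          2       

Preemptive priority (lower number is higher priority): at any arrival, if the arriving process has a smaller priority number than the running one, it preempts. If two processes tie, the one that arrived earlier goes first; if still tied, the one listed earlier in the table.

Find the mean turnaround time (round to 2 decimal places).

Gantt: | 103 0-4 | 106 4-8 | 102 8-18 | 106 18-31 | 104 31-41 | 100 41-42 | 105 42-56 | 101 56-74 |
Completion: 100=42  101=74  102=18  103=4  104=41  105=56  106=31
Turnaround times: 100=35, 101=60, 102=10, 103=4, 104=35, 105=52, 106=27
Average turnaround = (35+60+10+4+35+52+27) / 7 = 223/7 = 31.86

31.86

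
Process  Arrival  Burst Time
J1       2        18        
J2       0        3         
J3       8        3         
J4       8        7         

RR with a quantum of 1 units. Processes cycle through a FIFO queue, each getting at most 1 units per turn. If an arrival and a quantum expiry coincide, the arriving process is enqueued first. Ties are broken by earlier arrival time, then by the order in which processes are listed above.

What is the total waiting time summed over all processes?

25

Gantt: | J2 0-2 | J1 2-3 | J2 3-4 | J1 4-8 | J3 8-9 | J4 9-10 | J1 10-11 | J3 11-12 | J4 12-13 | J1 13-14 | J3 14-15 | J4 15-16 | J1 16-17 | J4 17-18 | J1 18-19 | J4 19-20 | J1 20-21 | J4 21-22 | J1 22-23 | J4 23-24 | J1 24-31 |
Completion: J1=31  J2=4  J3=15  J4=24
Turnaround (C−A): J1=29  J2=4  J3=7  J4=16
Waiting = turnaround − burst: J1=11, J2=1, J3=4, J4=9
Total waiting = 11 + 1 + 4 + 9 = 25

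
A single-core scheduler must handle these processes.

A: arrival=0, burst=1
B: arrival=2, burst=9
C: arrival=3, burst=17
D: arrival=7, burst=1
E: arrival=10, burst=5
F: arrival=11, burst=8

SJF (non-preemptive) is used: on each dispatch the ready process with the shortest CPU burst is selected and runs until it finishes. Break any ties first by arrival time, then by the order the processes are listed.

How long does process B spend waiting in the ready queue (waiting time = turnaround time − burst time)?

Timeline: | A 0-1 | idle 1-2 | B 2-11 | D 11-12 | E 12-17 | F 17-25 | C 25-42 |
Completion: A=1  B=11  C=42  D=12  E=17  F=25
Waiting(B) = turnaround − burst = 9 − 9 = 0

0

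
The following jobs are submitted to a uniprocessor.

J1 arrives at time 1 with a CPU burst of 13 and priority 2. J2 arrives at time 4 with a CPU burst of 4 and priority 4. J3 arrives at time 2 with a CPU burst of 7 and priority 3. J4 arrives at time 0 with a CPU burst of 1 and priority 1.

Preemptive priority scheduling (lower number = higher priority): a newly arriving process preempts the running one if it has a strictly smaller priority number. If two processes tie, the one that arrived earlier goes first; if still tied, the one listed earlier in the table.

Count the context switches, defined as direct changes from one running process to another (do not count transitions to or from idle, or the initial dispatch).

Schedule: | J4 0-1 | J1 1-14 | J3 14-21 | J2 21-25 |
Completion: J1=14  J2=25  J3=21  J4=1
Turnaround (C−A): J1=13  J2=21  J3=19  J4=1

3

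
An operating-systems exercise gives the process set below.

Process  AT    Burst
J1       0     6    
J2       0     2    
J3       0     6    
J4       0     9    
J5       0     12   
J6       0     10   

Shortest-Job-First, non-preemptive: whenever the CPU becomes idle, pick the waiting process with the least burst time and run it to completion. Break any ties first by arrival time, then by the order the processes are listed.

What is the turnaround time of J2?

Gantt: | J2 0-2 | J1 2-8 | J3 8-14 | J4 14-23 | J6 23-33 | J5 33-45 |
Completion: J1=8  J2=2  J3=14  J4=23  J5=45  J6=33
Turnaround (C−A): J1=8  J2=2  J3=14  J4=23  J5=45  J6=33
Turnaround(J2) = completion − arrival = 2 − 0 = 2

2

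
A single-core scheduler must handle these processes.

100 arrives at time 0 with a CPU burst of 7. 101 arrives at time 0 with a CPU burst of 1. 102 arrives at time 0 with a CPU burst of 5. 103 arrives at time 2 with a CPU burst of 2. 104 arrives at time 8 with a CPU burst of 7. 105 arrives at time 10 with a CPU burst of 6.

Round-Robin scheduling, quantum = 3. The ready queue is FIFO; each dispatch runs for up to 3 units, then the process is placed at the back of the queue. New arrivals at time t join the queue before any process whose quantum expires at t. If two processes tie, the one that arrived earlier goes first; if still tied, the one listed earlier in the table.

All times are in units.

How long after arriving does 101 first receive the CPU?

3

Schedule: | 100 0-3 | 101 3-4 | 102 4-7 | 103 7-9 | 100 9-12 | 102 12-14 | 104 14-17 | 105 17-20 | 100 20-21 | 104 21-24 | 105 24-27 | 104 27-28 |
Completion: 100=21  101=4  102=14  103=9  104=28  105=27
Response(101) = first start − arrival = 3 − 0 = 3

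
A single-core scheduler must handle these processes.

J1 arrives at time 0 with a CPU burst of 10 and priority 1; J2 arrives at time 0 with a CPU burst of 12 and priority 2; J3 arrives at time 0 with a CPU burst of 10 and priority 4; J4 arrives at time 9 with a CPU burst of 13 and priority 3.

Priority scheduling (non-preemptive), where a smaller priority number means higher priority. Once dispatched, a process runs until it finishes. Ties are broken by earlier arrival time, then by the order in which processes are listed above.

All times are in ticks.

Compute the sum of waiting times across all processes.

58

Gantt: | J1 0-10 | J2 10-22 | J4 22-35 | J3 35-45 |
Completion: J1=10  J2=22  J3=45  J4=35
Turnaround (C−A): J1=10  J2=22  J3=45  J4=26
Waiting = turnaround − burst: J1=0, J2=10, J3=35, J4=13
Total waiting = 0 + 10 + 35 + 13 = 58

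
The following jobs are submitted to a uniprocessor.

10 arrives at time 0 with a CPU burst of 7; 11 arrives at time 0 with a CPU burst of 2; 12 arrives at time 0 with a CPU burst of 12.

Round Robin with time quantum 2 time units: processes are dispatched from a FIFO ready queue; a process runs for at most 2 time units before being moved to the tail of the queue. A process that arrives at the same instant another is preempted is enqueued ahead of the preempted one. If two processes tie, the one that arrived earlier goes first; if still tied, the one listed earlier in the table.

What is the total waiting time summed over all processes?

Timeline: | 10 0-2 | 11 2-4 | 12 4-6 | 10 6-8 | 12 8-10 | 10 10-12 | 12 12-14 | 10 14-15 | 12 15-21 |
Completion: 10=15  11=4  12=21
Turnaround (C−A): 10=15  11=4  12=21
Waiting = turnaround − burst: 10=8, 11=2, 12=9
Total waiting = 8 + 2 + 9 = 19

19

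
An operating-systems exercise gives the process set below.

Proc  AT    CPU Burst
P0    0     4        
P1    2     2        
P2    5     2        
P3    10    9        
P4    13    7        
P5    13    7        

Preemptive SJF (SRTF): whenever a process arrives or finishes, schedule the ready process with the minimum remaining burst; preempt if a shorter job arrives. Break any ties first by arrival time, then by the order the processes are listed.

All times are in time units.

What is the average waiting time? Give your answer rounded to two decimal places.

Gantt: | P0 0-4 | P1 4-6 | P2 6-8 | idle 8-10 | P3 10-19 | P4 19-26 | P5 26-33 |
Completion: P0=4  P1=6  P2=8  P3=19  P4=26  P5=33
Waiting times: P0=0, P1=2, P2=1, P3=0, P4=6, P5=13
Average waiting = (0+2+1+0+6+13) / 6 = 22/6 = 3.67

3.67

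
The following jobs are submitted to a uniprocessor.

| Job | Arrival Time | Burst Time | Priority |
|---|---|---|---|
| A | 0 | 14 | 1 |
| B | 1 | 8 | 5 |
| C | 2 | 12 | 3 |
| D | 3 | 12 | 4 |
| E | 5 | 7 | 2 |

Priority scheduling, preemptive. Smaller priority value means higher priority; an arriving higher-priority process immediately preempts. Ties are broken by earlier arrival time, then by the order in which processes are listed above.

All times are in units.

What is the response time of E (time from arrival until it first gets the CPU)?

9

Timeline: | A 0-14 | E 14-21 | C 21-33 | D 33-45 | B 45-53 |
Completion: A=14  B=53  C=33  D=45  E=21
Turnaround (C−A): A=14  B=52  C=31  D=42  E=16
Response(E) = first start − arrival = 14 − 5 = 9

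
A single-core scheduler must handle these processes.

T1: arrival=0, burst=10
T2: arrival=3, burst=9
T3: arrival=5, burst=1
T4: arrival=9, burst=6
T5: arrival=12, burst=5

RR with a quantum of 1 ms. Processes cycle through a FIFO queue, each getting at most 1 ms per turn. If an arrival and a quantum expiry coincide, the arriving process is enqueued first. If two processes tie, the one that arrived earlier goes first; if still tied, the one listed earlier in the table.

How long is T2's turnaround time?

28

Timeline: | T1 0-3 | T2 3-4 | T1 4-5 | T2 5-6 | T3 6-7 | T1 7-8 | T2 8-9 | T1 9-10 | T4 10-11 | T2 11-12 | T1 12-13 | T4 13-14 | T5 14-15 | T2 15-16 | T1 16-17 | T4 17-18 | T5 18-19 | T2 19-20 | T1 20-21 | T4 21-22 | T5 22-23 | T2 23-24 | T1 24-25 | T4 25-26 | T5 26-27 | T2 27-28 | T4 28-29 | T5 29-30 | T2 30-31 |
Completion: T1=25  T2=31  T3=7  T4=29  T5=30
Turnaround (C−A): T1=25  T2=28  T3=2  T4=20  T5=18
Turnaround(T2) = completion − arrival = 31 − 3 = 28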